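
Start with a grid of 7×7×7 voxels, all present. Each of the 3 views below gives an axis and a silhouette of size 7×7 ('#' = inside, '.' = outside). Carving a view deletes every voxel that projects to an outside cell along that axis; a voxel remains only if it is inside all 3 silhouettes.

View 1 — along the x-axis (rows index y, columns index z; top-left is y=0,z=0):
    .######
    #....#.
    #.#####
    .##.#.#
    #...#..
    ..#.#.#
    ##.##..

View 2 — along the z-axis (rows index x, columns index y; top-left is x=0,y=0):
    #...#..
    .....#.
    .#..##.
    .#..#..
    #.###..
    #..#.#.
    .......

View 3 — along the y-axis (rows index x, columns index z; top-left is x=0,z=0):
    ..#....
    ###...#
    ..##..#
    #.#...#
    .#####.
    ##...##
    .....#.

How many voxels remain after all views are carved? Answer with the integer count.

|visual hull| = 26

initial block: 7^3 = 343
after view 1 [x-axis, 27 of 49 cells solid] → remaining = 189
after view 2 [z-axis, 15 of 49 cells solid] → remaining = 53
after view 3 [y-axis, 21 of 49 cells solid] → remaining = 26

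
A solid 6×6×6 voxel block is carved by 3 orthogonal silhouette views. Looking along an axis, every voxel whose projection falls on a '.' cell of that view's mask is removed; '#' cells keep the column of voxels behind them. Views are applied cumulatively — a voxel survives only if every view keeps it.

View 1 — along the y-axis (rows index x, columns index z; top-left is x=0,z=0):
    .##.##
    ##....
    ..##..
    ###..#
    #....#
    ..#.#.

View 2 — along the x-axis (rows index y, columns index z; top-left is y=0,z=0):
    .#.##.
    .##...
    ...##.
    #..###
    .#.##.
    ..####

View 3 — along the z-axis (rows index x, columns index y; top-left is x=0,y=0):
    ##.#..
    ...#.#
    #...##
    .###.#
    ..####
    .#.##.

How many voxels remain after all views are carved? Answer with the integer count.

full grid |V| = 216
step 1: project along y, AND mask (16/36) → |grid| = 96
step 2: project along x, AND mask (18/36) → |grid| = 41
step 3: project along z, AND mask (19/36) → |grid| = 23

23 voxels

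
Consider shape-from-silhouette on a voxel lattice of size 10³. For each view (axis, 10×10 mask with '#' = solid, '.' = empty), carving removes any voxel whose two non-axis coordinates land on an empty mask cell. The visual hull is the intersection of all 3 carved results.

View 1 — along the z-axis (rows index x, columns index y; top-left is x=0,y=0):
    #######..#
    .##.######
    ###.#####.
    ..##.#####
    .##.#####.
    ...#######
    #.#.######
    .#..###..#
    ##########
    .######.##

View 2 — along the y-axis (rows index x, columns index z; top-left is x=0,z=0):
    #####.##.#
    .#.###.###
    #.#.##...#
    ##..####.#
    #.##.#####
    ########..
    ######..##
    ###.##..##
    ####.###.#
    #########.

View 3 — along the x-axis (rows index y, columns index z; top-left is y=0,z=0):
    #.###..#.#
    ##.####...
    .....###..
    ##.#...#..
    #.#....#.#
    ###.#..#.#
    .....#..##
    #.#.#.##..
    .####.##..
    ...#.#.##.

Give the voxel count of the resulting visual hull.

before carving: 1000 voxels (10×10×10)
carve view 1 (along z, XY-mask fill 76/100): 760 voxels remain
carve view 2 (along y, XZ-mask fill 75/100): 572 voxels remain
carve view 3 (along x, YZ-mask fill 47/100): 270 voxels remain

voxel count = 270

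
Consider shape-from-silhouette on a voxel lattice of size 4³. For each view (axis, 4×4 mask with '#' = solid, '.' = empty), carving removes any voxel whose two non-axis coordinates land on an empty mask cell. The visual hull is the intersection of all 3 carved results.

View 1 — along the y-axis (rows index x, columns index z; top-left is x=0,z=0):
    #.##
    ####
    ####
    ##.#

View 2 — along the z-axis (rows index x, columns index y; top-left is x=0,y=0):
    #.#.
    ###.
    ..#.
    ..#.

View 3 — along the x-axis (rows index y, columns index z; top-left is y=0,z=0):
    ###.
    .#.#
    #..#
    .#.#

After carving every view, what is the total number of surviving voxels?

|visual hull| = 15

before carving: 64 voxels (4×4×4)
V1 y: intersect with XZ mask (14 set) -- 56 left
V2 z: intersect with XY mask (7 set) -- 25 left
V3 x: intersect with YZ mask (9 set) -- 15 left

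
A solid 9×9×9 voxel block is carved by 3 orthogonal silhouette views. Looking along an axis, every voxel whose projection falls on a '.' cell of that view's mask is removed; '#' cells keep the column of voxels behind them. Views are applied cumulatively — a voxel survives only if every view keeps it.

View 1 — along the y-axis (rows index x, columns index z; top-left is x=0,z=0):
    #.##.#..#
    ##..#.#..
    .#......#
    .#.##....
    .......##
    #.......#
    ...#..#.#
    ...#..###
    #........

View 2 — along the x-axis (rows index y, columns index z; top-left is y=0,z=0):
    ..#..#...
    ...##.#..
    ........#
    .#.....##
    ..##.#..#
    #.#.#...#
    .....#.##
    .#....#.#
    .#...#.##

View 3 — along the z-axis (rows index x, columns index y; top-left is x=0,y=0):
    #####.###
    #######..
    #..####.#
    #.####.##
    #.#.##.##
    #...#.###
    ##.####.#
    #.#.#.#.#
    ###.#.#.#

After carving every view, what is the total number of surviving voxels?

|visual hull| = 56

initial block: 9^3 = 729
V1 y: intersect with XZ mask (26 set) -- 234 left
V2 x: intersect with YZ mask (27 set) -- 86 left
V3 z: intersect with XY mask (57 set) -- 56 left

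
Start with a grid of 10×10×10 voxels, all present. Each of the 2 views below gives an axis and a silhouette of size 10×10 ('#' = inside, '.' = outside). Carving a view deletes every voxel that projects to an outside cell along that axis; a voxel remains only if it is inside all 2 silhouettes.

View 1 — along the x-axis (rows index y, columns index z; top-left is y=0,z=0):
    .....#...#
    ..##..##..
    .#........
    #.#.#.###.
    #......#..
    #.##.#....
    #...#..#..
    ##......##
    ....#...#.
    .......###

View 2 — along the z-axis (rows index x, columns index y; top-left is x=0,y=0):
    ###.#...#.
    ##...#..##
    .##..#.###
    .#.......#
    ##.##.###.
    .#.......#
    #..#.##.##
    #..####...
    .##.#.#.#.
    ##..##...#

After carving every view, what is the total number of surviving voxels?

full grid |V| = 1000
V1 x: intersect with YZ mask (31 set) -- 310 left
V2 z: intersect with XY mask (48 set) -- 145 left

145 voxels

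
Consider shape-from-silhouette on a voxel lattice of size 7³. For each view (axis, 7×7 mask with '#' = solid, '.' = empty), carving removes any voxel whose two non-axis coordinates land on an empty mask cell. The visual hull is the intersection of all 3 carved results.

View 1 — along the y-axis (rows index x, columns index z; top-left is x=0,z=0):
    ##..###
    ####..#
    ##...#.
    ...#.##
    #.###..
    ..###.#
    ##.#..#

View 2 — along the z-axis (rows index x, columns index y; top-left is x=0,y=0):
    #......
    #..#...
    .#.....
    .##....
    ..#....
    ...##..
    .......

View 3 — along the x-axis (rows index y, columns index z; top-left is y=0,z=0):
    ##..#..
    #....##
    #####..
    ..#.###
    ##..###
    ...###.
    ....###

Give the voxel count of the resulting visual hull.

voxel count = 21

start: 7×7×7 = 343 voxels
carve view 1 (along y, XZ-mask fill 28/49): 196 voxels remain
carve view 2 (along z, XY-mask fill 9/49): 36 voxels remain
carve view 3 (along x, YZ-mask fill 26/49): 21 voxels remain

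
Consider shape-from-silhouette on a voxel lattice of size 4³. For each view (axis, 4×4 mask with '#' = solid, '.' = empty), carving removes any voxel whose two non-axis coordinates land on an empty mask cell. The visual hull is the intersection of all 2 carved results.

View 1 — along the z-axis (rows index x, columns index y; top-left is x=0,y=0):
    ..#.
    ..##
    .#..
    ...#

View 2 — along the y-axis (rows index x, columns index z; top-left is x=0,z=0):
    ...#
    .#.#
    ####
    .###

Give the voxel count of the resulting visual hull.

before carving: 64 voxels (4×4×4)
V1 z: intersect with XY mask (5 set) -- 20 left
V2 y: intersect with XZ mask (10 set) -- 12 left

voxel count = 12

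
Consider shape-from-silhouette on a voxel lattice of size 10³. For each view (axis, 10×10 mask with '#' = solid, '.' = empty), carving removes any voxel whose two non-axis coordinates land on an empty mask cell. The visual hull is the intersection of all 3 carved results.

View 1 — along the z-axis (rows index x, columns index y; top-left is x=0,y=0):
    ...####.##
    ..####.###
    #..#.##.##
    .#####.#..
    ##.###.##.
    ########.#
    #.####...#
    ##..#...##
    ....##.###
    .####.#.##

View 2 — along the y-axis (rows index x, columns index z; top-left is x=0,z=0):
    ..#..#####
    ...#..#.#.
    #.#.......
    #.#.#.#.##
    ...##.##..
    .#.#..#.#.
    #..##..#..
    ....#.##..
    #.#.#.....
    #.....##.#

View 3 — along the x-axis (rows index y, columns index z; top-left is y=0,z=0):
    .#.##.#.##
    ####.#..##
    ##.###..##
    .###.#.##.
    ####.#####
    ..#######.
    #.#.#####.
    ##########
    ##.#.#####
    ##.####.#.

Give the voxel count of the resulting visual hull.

|visual hull| = 180

full grid |V| = 1000
carve view 1 (along z, XY-mask fill 64/100): 640 voxels remain
carve view 2 (along y, XZ-mask fill 39/100): 251 voxels remain
carve view 3 (along x, YZ-mask fill 74/100): 180 voxels remain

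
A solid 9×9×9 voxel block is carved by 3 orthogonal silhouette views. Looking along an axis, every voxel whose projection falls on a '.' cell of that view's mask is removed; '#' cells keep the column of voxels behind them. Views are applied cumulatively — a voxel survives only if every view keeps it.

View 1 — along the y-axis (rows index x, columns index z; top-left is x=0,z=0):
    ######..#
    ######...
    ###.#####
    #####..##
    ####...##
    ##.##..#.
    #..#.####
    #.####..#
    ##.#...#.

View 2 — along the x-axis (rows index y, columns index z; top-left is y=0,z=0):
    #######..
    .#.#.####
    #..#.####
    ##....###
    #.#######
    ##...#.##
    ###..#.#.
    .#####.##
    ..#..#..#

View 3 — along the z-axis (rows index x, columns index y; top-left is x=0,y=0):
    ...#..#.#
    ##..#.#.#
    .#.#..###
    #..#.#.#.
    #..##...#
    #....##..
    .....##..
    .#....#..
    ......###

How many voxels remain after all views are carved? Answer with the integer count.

start: 9×9×9 = 729 voxels
  1. axis=1 (XZ plane), |mask|=55  ⇒  voxels=495
  2. axis=0 (YZ plane), |mask|=52  ⇒  voxels=318
  3. axis=2 (XY plane), |mask|=31  ⇒  voxels=117

|visual hull| = 117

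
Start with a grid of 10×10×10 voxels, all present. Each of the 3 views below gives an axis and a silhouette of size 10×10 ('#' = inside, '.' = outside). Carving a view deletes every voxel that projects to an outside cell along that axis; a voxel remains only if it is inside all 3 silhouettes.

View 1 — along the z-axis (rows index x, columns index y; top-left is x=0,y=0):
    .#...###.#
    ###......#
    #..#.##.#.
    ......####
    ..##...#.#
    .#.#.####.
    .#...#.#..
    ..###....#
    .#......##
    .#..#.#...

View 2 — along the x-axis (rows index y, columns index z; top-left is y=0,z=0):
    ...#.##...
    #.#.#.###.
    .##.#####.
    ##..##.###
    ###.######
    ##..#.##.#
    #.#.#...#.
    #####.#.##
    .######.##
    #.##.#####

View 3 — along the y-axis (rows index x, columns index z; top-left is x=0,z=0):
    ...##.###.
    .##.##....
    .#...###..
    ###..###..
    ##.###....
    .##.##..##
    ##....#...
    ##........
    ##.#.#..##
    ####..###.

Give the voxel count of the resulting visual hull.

initial block: 10^3 = 1000
carve view 1 (along z, XY-mask fill 41/100): 410 voxels remain
carve view 2 (along x, YZ-mask fill 66/100): 273 voxels remain
carve view 3 (along y, XZ-mask fill 48/100): 131 voxels remain

|visual hull| = 131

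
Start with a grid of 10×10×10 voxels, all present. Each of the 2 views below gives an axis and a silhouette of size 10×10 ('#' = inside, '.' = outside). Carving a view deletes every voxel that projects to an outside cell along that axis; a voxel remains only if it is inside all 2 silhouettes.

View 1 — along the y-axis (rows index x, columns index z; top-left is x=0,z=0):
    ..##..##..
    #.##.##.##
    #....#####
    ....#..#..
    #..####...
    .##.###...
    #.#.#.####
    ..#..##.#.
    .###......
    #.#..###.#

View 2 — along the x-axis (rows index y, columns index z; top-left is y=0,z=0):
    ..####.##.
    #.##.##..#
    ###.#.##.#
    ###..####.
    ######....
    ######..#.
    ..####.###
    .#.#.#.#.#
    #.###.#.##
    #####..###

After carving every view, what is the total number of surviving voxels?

remaining voxels: 322

before carving: 1000 voxels (10×10×10)
[1] y-view keeps 49 columns → grid now 490
[2] x-view keeps 66 columns → grid now 322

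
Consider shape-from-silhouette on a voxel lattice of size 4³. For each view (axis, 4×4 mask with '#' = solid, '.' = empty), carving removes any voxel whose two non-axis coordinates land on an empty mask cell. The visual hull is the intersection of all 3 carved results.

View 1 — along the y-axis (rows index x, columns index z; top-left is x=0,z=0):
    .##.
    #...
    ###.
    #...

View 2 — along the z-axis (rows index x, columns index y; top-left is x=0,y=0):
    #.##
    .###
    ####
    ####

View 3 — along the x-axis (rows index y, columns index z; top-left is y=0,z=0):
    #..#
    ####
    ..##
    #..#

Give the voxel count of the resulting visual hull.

|visual hull| = 12

initial block: 4^3 = 64
after view 1 [y-axis, 7 of 16 cells solid] → remaining = 28
after view 2 [z-axis, 14 of 16 cells solid] → remaining = 25
after view 3 [x-axis, 10 of 16 cells solid] → remaining = 12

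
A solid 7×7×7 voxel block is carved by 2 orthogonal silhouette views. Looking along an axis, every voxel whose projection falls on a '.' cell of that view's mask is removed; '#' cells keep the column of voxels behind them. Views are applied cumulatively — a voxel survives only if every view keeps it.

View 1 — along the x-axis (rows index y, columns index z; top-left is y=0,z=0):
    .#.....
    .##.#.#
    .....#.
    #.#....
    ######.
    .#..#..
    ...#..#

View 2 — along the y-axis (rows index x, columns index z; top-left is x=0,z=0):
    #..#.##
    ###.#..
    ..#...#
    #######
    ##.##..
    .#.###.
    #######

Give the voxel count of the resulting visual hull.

start: 7×7×7 = 343 voxels
V1 x: intersect with YZ mask (18 set) -- 126 left
V2 y: intersect with XZ mask (32 set) -- 83 left

|visual hull| = 83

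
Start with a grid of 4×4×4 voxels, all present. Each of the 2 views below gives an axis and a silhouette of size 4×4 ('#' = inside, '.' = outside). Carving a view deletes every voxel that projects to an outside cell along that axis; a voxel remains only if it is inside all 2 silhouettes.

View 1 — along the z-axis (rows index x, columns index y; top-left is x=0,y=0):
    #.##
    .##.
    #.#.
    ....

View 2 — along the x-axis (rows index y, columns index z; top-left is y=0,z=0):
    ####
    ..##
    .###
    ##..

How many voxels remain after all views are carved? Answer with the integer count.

|visual hull| = 21

start: 4×4×4 = 64 voxels
carve view 1 (along z, XY-mask fill 7/16): 28 voxels remain
carve view 2 (along x, YZ-mask fill 11/16): 21 voxels remain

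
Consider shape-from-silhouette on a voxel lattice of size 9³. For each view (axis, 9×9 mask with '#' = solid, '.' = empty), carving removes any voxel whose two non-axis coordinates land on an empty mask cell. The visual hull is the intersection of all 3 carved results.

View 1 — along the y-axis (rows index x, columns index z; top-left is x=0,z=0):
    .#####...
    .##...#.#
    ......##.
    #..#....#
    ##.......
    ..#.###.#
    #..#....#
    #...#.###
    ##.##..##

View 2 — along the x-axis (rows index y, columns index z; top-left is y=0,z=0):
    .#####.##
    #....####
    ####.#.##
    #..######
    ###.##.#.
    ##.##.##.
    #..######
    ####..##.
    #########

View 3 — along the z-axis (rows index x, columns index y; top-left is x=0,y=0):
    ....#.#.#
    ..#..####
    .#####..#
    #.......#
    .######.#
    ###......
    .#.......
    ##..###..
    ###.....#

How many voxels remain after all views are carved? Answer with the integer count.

full grid |V| = 729
[1] y-view keeps 35 columns → grid now 315
[2] x-view keeps 60 columns → grid now 232
[3] z-view keeps 36 columns → grid now 102

|visual hull| = 102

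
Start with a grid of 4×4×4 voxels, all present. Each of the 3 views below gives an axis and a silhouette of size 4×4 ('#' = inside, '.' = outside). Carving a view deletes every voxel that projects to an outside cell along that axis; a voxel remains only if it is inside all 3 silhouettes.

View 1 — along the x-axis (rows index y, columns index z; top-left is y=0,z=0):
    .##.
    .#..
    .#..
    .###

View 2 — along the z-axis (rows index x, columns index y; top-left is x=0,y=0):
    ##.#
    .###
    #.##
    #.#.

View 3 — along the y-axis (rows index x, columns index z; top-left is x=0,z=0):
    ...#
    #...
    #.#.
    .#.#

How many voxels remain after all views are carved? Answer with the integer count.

|visual hull| = 5

before carving: 64 voxels (4×4×4)
step 1: project along x, AND mask (7/16) → |grid| = 28
step 2: project along z, AND mask (11/16) → |grid| = 20
step 3: project along y, AND mask (6/16) → |grid| = 5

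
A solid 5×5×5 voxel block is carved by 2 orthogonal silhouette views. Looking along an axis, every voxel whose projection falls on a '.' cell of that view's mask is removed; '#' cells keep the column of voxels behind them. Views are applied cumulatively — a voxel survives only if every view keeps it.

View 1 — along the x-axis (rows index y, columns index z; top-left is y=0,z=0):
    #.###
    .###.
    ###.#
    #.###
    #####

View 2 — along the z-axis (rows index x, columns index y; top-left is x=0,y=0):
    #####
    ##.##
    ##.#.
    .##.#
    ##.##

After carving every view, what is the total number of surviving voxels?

start: 5×5×5 = 125 voxels
step 1: project along x, AND mask (20/25) → |grid| = 100
step 2: project along z, AND mask (19/25) → |grid| = 75

|visual hull| = 75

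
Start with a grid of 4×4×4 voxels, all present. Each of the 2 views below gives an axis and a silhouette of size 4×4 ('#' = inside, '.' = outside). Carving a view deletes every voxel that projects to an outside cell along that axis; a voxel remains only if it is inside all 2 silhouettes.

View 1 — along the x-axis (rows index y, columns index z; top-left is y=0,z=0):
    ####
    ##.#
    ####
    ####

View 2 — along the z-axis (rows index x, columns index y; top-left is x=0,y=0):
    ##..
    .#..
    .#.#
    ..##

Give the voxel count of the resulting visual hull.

|visual hull| = 25

full grid |V| = 64
step 1: project along x, AND mask (15/16) → |grid| = 60
step 2: project along z, AND mask (7/16) → |grid| = 25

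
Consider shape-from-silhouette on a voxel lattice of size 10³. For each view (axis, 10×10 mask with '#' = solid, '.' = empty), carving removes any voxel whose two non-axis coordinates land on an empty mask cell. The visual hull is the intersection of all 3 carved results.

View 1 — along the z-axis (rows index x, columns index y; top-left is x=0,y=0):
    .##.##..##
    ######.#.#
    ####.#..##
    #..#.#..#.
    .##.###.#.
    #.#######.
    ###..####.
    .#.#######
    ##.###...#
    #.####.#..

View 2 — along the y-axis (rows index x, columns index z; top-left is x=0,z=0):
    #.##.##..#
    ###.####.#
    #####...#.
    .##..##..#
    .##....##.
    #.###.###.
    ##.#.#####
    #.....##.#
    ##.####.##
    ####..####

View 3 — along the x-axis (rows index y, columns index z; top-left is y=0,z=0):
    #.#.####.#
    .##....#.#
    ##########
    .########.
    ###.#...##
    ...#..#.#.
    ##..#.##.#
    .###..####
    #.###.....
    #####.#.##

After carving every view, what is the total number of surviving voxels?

before carving: 1000 voxels (10×10×10)
after view 1 [z-axis, 66 of 100 cells solid] → remaining = 660
after view 2 [y-axis, 64 of 100 cells solid] → remaining = 426
after view 3 [x-axis, 63 of 100 cells solid] → remaining = 265

remaining voxels: 265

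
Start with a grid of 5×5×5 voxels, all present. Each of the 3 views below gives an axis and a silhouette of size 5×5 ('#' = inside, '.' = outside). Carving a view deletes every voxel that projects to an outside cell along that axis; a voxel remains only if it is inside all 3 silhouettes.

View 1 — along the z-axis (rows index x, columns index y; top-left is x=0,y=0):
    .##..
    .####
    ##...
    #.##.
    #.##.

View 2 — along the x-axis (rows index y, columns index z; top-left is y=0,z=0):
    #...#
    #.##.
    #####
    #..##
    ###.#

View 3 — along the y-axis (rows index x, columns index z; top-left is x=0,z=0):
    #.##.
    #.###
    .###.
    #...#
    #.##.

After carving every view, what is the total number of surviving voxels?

voxel count = 33

full grid |V| = 125
step 1: project along z, AND mask (14/25) → |grid| = 70
step 2: project along x, AND mask (17/25) → |grid| = 48
step 3: project along y, AND mask (15/25) → |grid| = 33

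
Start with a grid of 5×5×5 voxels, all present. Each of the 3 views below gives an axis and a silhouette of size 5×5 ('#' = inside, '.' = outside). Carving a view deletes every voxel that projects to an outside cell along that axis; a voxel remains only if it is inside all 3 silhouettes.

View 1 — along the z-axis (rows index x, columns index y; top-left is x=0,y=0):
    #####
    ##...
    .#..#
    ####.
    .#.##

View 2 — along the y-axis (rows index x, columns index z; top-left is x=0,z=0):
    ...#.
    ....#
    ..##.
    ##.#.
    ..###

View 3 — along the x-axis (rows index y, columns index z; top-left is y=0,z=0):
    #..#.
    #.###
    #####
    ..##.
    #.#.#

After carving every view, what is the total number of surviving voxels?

full grid |V| = 125
V1 z: intersect with XY mask (16 set) -- 80 left
V2 y: intersect with XZ mask (10 set) -- 32 left
V3 x: intersect with YZ mask (16 set) -- 23 left

23 voxels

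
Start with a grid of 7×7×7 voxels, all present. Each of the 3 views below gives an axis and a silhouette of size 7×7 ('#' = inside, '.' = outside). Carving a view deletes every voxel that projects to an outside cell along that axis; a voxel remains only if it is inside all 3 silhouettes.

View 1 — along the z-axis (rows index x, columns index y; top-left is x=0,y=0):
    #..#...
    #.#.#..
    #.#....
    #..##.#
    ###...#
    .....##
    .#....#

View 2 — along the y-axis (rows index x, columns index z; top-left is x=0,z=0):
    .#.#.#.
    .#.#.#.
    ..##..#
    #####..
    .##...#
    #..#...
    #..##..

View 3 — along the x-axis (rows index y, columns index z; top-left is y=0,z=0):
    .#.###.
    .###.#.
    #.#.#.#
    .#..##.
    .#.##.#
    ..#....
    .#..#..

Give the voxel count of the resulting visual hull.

voxel count = 31

start: 7×7×7 = 343 voxels
after view 1 [z-axis, 19 of 49 cells solid] → remaining = 133
after view 2 [y-axis, 22 of 49 cells solid] → remaining = 63
after view 3 [x-axis, 22 of 49 cells solid] → remaining = 31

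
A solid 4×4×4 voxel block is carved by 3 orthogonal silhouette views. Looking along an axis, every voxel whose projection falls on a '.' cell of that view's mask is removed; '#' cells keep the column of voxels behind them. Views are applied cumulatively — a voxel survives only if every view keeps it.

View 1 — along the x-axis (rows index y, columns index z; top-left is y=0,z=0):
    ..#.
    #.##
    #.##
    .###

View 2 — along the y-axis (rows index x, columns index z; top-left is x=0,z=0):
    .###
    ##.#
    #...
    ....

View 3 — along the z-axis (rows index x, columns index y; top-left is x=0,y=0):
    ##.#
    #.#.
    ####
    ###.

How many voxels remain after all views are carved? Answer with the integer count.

|visual hull| = 10

start: 4×4×4 = 64 voxels
[1] x-view keeps 10 columns → grid now 40
[2] y-view keeps 7 columns → grid now 16
[3] z-view keeps 12 columns → grid now 10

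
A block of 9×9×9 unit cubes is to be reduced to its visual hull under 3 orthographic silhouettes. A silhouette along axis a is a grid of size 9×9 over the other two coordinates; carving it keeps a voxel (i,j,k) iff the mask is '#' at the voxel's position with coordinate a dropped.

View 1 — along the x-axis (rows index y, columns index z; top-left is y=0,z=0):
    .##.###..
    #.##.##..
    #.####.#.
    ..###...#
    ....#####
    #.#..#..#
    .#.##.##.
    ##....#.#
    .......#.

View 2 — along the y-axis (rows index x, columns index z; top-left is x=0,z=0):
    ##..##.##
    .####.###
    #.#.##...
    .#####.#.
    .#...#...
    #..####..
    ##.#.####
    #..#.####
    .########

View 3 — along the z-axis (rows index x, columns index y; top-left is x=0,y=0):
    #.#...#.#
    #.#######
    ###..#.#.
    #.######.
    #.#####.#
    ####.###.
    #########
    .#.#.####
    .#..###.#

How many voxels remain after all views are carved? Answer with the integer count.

start: 9×9×9 = 729 voxels
[1] x-view keeps 39 columns → grid now 351
[2] y-view keeps 51 columns → grid now 221
[3] z-view keeps 58 columns → grid now 163

163 voxels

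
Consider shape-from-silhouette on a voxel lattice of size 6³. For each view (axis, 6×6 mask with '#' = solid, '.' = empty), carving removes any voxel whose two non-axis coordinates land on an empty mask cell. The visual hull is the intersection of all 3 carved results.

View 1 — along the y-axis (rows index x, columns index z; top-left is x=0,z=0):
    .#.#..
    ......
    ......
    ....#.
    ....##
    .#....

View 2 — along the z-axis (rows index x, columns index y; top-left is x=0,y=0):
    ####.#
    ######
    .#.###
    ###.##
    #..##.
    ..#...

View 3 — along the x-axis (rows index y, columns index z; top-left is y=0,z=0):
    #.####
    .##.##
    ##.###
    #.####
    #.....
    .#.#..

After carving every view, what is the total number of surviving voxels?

initial block: 6^3 = 216
V1 y: intersect with XZ mask (6 set) -- 36 left
V2 z: intersect with XY mask (24 set) -- 22 left
V3 x: intersect with YZ mask (22 set) -- 15 left

remaining voxels: 15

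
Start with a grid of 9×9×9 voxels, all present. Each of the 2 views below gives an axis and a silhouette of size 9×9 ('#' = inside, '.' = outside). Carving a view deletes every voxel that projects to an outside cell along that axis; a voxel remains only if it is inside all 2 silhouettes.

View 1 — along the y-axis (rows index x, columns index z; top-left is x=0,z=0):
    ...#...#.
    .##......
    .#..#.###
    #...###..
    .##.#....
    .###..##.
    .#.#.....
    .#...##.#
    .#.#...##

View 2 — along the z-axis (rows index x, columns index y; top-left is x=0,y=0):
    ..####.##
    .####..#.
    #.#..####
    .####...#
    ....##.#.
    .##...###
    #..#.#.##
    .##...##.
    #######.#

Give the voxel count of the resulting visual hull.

voxel count = 164

start: 9×9×9 = 729 voxels
after view 1 [y-axis, 31 of 81 cells solid] → remaining = 279
after view 2 [z-axis, 47 of 81 cells solid] → remaining = 164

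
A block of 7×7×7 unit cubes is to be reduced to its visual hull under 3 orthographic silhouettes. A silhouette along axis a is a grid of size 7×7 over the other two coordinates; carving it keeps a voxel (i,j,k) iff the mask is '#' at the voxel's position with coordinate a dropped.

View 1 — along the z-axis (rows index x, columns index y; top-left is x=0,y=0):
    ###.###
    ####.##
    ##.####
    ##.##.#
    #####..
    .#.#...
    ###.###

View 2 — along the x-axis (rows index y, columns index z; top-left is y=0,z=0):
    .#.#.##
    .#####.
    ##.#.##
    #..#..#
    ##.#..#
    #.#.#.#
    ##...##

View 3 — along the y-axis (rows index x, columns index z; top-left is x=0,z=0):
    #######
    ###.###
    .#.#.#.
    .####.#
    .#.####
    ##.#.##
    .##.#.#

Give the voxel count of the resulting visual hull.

109 voxels

initial block: 7^3 = 343
[1] z-view keeps 36 columns → grid now 252
[2] x-view keeps 29 columns → grid now 150
[3] y-view keeps 35 columns → grid now 109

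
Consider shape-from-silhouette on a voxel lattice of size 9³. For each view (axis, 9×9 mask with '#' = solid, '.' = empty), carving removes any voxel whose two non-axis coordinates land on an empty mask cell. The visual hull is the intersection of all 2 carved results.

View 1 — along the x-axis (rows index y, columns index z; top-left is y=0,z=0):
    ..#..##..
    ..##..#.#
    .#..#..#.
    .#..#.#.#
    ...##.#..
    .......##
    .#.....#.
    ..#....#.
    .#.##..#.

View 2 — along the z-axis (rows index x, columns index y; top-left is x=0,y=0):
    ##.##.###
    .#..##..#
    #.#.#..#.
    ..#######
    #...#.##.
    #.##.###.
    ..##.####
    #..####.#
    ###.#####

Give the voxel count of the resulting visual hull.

before carving: 729 voxels (9×9×9)
V1 x: intersect with YZ mask (27 set) -- 243 left
V2 z: intersect with XY mask (52 set) -- 150 left

150 voxels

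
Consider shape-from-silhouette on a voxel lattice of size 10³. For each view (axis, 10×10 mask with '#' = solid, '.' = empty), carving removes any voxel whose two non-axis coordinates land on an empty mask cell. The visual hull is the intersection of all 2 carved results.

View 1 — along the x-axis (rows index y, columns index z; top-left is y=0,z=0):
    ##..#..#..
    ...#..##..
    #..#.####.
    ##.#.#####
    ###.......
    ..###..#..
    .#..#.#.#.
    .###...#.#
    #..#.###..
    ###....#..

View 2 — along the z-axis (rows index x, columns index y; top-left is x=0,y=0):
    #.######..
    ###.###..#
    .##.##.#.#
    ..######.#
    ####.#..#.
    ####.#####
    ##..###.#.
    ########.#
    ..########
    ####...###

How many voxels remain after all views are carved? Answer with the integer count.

332 voxels

initial block: 10^3 = 1000
after view 1 [x-axis, 46 of 100 cells solid] → remaining = 460
after view 2 [z-axis, 72 of 100 cells solid] → remaining = 332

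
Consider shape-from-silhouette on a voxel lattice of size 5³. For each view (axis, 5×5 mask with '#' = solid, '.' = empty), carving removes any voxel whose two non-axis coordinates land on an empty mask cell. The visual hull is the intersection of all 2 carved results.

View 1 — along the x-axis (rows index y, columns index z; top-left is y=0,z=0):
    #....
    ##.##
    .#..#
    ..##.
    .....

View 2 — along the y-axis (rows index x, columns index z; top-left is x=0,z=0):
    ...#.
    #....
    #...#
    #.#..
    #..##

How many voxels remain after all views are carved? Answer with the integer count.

voxel count = 17

initial block: 5^3 = 125
V1 x: intersect with YZ mask (9 set) -- 45 left
V2 y: intersect with XZ mask (9 set) -- 17 left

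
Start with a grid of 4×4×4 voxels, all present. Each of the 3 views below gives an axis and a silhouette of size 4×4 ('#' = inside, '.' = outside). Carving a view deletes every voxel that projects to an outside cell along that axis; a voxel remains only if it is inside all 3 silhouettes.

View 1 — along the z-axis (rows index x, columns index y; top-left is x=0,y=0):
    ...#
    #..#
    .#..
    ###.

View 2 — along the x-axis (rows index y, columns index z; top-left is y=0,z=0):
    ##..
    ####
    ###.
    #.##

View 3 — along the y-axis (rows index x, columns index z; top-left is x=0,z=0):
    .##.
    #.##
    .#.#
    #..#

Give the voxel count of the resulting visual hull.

full grid |V| = 64
carve view 1 (along z, XY-mask fill 7/16): 28 voxels remain
carve view 2 (along x, YZ-mask fill 12/16): 21 voxels remain
carve view 3 (along y, XZ-mask fill 9/16): 11 voxels remain

voxel count = 11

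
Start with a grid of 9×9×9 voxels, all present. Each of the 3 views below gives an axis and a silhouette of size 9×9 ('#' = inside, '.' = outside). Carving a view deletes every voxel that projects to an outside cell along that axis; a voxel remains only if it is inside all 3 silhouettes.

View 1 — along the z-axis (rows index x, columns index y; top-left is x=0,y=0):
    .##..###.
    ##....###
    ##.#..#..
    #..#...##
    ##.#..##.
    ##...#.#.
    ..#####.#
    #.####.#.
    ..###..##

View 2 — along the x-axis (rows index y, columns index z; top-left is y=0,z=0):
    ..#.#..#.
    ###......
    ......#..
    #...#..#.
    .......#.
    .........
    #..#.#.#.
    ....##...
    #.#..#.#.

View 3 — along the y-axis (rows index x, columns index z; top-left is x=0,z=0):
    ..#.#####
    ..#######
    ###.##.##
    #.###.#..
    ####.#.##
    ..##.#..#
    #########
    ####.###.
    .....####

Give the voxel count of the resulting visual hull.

before carving: 729 voxels (9×9×9)
  1. axis=2 (XY plane), |mask|=44  ⇒  voxels=396
  2. axis=0 (YZ plane), |mask|=21  ⇒  voxels=108
  3. axis=1 (XZ plane), |mask|=56  ⇒  voxels=78

78 voxels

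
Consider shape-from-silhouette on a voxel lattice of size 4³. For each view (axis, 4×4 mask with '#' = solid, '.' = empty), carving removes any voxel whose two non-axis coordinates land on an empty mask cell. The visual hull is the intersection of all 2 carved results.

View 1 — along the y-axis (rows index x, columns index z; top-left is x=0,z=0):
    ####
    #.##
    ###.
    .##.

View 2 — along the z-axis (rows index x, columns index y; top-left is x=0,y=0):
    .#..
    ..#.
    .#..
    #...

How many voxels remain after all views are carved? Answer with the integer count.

full grid |V| = 64
V1 y: intersect with XZ mask (12 set) -- 48 left
V2 z: intersect with XY mask (4 set) -- 12 left

remaining voxels: 12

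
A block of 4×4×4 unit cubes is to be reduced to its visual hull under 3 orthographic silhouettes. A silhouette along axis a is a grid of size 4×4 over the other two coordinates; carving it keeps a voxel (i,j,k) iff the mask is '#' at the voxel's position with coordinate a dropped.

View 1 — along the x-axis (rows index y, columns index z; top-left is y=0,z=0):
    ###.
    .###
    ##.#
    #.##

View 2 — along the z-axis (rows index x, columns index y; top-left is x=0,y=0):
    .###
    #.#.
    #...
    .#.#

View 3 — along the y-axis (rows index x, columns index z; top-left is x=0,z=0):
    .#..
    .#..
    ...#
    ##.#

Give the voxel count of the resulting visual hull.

start: 4×4×4 = 64 voxels
carve view 1 (along x, YZ-mask fill 12/16): 48 voxels remain
carve view 2 (along z, XY-mask fill 8/16): 24 voxels remain
carve view 3 (along y, XZ-mask fill 6/16): 8 voxels remain

remaining voxels: 8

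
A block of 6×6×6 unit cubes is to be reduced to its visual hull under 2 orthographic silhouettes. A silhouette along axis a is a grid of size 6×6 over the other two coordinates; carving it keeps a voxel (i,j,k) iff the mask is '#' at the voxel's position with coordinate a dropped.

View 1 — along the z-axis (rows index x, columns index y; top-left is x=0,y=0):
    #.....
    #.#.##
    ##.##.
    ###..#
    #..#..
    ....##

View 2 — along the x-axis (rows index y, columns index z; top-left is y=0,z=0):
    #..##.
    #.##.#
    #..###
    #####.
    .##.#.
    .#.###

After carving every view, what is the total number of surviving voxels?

initial block: 6^3 = 216
V1 z: intersect with XY mask (17 set) -- 102 left
V2 x: intersect with YZ mask (23 set) -- 62 left

62 voxels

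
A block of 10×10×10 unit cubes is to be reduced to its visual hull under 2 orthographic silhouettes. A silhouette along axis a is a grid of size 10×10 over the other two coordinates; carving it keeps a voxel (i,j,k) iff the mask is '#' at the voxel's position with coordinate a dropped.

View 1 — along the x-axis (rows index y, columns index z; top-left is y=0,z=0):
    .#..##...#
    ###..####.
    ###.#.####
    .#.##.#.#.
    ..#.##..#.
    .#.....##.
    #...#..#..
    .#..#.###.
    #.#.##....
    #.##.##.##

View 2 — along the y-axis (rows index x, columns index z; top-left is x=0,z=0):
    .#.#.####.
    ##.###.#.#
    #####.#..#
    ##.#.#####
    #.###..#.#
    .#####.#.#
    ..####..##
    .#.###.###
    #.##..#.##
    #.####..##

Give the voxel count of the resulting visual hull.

|visual hull| = 319

full grid |V| = 1000
carve view 1 (along x, YZ-mask fill 50/100): 500 voxels remain
carve view 2 (along y, XZ-mask fill 67/100): 319 voxels remain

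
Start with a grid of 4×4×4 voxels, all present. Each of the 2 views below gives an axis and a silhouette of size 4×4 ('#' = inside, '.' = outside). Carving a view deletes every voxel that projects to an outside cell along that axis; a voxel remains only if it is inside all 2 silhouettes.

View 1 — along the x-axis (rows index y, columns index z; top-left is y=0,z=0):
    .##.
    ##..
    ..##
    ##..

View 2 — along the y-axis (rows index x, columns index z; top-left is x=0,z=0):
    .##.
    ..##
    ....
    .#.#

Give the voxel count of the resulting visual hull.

|visual hull| = 12

full grid |V| = 64
carve view 1 (along x, YZ-mask fill 8/16): 32 voxels remain
carve view 2 (along y, XZ-mask fill 6/16): 12 voxels remain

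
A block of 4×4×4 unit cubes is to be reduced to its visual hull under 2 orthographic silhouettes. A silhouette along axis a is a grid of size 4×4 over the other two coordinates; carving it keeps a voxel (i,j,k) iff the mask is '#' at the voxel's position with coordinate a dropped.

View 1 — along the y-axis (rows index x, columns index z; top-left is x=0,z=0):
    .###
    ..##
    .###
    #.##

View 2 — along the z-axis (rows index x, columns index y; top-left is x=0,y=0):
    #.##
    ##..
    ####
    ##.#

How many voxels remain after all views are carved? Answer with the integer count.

voxel count = 34

full grid |V| = 64
carve view 1 (along y, XZ-mask fill 11/16): 44 voxels remain
carve view 2 (along z, XY-mask fill 12/16): 34 voxels remain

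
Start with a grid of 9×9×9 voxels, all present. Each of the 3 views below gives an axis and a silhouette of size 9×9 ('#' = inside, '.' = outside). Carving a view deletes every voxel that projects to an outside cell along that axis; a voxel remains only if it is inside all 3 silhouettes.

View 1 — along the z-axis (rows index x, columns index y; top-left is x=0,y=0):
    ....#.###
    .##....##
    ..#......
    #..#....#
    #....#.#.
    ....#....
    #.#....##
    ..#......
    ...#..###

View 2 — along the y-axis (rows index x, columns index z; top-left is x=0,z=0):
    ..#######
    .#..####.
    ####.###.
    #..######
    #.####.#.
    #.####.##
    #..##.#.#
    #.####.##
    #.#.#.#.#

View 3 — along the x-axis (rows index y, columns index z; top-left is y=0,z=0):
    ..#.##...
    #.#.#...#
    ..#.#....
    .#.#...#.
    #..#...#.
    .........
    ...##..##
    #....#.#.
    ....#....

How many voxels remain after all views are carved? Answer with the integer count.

before carving: 729 voxels (9×9×9)
  1. axis=2 (XY plane), |mask|=25  ⇒  voxels=225
  2. axis=1 (XZ plane), |mask|=56  ⇒  voxels=148
  3. axis=0 (YZ plane), |mask|=23  ⇒  voxels=39

remaining voxels: 39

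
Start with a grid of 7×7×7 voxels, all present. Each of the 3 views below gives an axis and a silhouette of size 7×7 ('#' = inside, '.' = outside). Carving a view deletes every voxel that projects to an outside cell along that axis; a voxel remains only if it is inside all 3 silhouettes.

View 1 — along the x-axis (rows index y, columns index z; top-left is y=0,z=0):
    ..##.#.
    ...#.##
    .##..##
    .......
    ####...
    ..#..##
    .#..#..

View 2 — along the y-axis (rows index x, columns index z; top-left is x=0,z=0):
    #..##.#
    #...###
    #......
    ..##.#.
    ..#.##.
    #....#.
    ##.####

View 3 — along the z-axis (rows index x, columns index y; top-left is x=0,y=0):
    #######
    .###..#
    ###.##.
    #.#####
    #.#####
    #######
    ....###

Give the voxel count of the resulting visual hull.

voxel count = 43

start: 7×7×7 = 343 voxels
V1 x: intersect with YZ mask (19 set) -- 133 left
V2 y: intersect with XZ mask (23 set) -- 58 left
V3 z: intersect with XY mask (38 set) -- 43 left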